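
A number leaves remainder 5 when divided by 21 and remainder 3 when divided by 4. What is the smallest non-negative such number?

47

Write x = 5 + 21·k. Then 21·k ≡ 3 − 5 ≡ 2 (mod 4).
Need 21⁻¹ mod 4. Extended Euclid on (4, 1):
4 = 4*1 + 0
21⁻¹ ≡ 1 (mod 4), so k ≡ 1·2 ≡ 2 (mod 4).
x = 5 + 21·2 = 47.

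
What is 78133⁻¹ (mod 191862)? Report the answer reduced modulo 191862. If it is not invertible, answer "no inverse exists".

Euclidean algorithm on 191862, 78133:
191862 = 2×78133 + 35596
78133 = 2×35596 + 6941
35596 = 5×6941 + 891
6941 = 7×891 + 704
891 = 1×704 + 187
704 = 3×187 + 143
187 = 1×143 + 44
143 = 3×44 + 11
44 = 4×11 + 0
Since gcd = 11 > 1, 78133 is not a unit mod 191862.

no inverse exists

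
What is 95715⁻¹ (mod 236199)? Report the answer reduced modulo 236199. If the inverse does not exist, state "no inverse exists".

no inverse exists

Euclidean algorithm on 236199, 95715:
236199 = 2*95715 + 44769
95715 = 2*44769 + 6177
44769 = 7*6177 + 1530
6177 = 4*1530 + 57
1530 = 26*57 + 48
57 = 1*48 + 9
48 = 5*9 + 3
9 = 3*3 + 0
gcd(95715, 236199) = 3 ≠ 1, so 95715 has no multiplicative inverse modulo 236199.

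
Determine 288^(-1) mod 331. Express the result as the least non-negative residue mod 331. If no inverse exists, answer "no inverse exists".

254

gcd(331, 288) by repeated division:
331 = 1×288 + 43
288 = 6×43 + 30
43 = 1×30 + 13
30 = 2×13 + 4
13 = 3×4 + 1
4 = 4×1 + 0
The gcd is 1. Working backward:
1 = 13 − 3·4
1 = −3·30 + 7·13
1 = 7·43 − 10·30
1 = −10·288 + 67·43
1 = 67·331 − 77·288
Hence 288⁻¹ ≡ -77 ≡ 254 (mod 331).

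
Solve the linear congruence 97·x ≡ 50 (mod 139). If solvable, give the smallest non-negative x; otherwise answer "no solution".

First find gcd(97, 139):
139 = 1*97 + 42
97 = 2*42 + 13
42 = 3*13 + 3
13 = 4*3 + 1
3 = 3*1 + 0
gcd = 1, so a unique solution mod 139 exists.
Back-substitute for the Bézout coefficients:
1 = 13 − 4·3
1 = −4·42 + 13·13
1 = 13·97 − 30·42
1 = −30·139 + 43·97
So 97·(43) ≡ 1 (mod 139), giving 97⁻¹ ≡ 43.
x ≡ 97⁻¹·50 ≡ 43·50 ≡ 65 (mod 139).

65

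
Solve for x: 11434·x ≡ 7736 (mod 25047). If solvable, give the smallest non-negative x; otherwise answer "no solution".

20465

First find gcd(11434, 25047):
25047 = 2×11434 + 2179
11434 = 5×2179 + 539
2179 = 4×539 + 23
539 = 23×23 + 10
23 = 2×10 + 3
10 = 3×3 + 1
3 = 3×1 + 0
gcd = 1, so a unique solution mod 25047 exists.
Back-substitute for the Bézout coefficients:
1 = 10 − 3·3
1 = −3·23 + 7·10
1 = 7·539 − 164·23
1 = −164·2179 + 663·539
1 = 663·11434 − 3479·2179
1 = −3479·25047 + 7621·11434
So 11434·(7621) ≡ 1 (mod 25047), giving 11434⁻¹ ≡ 7621.
x ≡ 11434⁻¹·7736 ≡ 7621·7736 ≡ 20465 (mod 25047).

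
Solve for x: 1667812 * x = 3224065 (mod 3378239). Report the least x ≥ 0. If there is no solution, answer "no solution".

846093

First find gcd(1667812, 3378239):
3378239 = 2×1667812 + 42615
1667812 = 39×42615 + 5827
42615 = 7×5827 + 1826
5827 = 3×1826 + 349
1826 = 5×349 + 81
349 = 4×81 + 25
81 = 3×25 + 6
25 = 4×6 + 1
6 = 6×1 + 0
gcd = 1, so a unique solution mod 3378239 exists.
Back-substitute for the Bézout coefficients:
1 = 25 − 4·6
1 = −4·81 + 13·25
1 = 13·349 − 56·81
1 = −56·1826 + 293·349
1 = 293·5827 − 935·1826
1 = −935·42615 + 6838·5827
1 = 6838·1667812 − 267617·42615
1 = −267617·3378239 + 542072·1667812
So 1667812·(542072) ≡ 1 (mod 3378239), giving 1667812⁻¹ ≡ 542072.
x ≡ 1667812⁻¹·3224065 ≡ 542072·3224065 ≡ 846093 (mod 3378239).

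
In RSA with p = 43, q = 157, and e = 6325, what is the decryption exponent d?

5917

φ(n) = (p−1)(q−1) = 42·156 = 6552.
Need d with 6325·d ≡ 1 (mod 6552). Apply the extended Euclidean algorithm:
6552 = 1·6325 + 227
6325 = 27·227 + 196
227 = 1·196 + 31
196 = 6·31 + 10
31 = 3·10 + 1
10 = 10·1 + 0
Back-substitute:
1 = 31 − 3·10
1 = −3·196 + 19·31
1 = 19·227 − 22·196
1 = −22·6325 + 613·227
1 = 613·6552 − 635·6325
So 6325·(-635) ≡ 1 (mod 6552), hence d ≡ -635 ≡ 5917 (mod 6552).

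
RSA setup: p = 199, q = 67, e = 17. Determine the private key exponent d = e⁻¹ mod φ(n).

5381

φ(n) = (p−1)(q−1) = 198·66 = 13068.
Need d with 17·d ≡ 1 (mod 13068). Apply the extended Euclidean algorithm:
13068 = 768×17 + 12
17 = 1×12 + 5
12 = 2×5 + 2
5 = 2×2 + 1
2 = 2×1 + 0
Back-substitute:
1 = 5 − 2·2
1 = −2·12 + 5·5
1 = 5·17 − 7·12
1 = −7·13068 + 5381·17
So 17·5381 ≡ 1 (mod 13068), hence d = 5381.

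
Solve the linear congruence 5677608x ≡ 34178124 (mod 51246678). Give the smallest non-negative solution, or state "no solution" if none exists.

1191903

First find gcd(5677608, 51246678):
51246678 = 9*5677608 + 148206
5677608 = 38*148206 + 45780
148206 = 3*45780 + 10866
45780 = 4*10866 + 2316
10866 = 4*2316 + 1602
2316 = 1*1602 + 714
1602 = 2*714 + 174
714 = 4*174 + 18
174 = 9*18 + 12
18 = 1*12 + 6
12 = 2*6 + 0
gcd = 6 and 6 | 34178124, so solutions exist. Divide through by 6: 946268x ≡ 5696354 (mod 8541113).
Now find 946268⁻¹ mod 8541113:
8541113 = 9*946268 + 24701
946268 = 38*24701 + 7630
24701 = 3*7630 + 1811
7630 = 4*1811 + 386
1811 = 4*386 + 267
386 = 1*267 + 119
267 = 2*119 + 29
119 = 4*29 + 3
29 = 9*3 + 2
3 = 1*2 + 1
2 = 2*1 + 0
Back-substitute:
1 = 3 − 2
1 = −29 + 10·3
1 = 10·119 − 41·29
1 = −41·267 + 92·119
1 = 92·386 − 133·267
1 = −133·1811 + 624·386
1 = 624·7630 − 2629·1811
1 = −2629·24701 + 8511·7630
1 = 8511·946268 − 326047·24701
1 = −326047·8541113 + 2942934·946268
So 946268⁻¹ ≡ 2942934 (mod 8541113).
Then x ≡ 2942934·5696354 ≡ 1191903 (mod 8541113); the smallest non-negative solution is x = 1191903.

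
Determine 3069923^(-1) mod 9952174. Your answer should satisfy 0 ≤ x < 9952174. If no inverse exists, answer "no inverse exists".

550181

Extended Euclidean algorithm:
9952174 = 3·3069923 + 742405
3069923 = 4·742405 + 100303
742405 = 7·100303 + 40284
100303 = 2·40284 + 19735
40284 = 2·19735 + 814
19735 = 24·814 + 199
814 = 4·199 + 18
199 = 11·18 + 1
18 = 18·1 + 0
gcd = 1, so the inverse exists. Back-substitute:
1 = 199 − 11·18
1 = −11·814 + 45·199
1 = 45·19735 − 1091·814
1 = −1091·40284 + 2227·19735
1 = 2227·100303 − 5545·40284
1 = −5545·742405 + 41042·100303
1 = 41042·3069923 − 169713·742405
1 = −169713·9952174 + 550181·3069923
So 3069923·550181 ≡ 1 (mod 9952174).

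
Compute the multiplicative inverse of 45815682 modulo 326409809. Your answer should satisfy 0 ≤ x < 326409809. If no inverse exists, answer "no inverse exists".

no inverse exists

Compute gcd(45815682, 326409809):
326409809 = 7·45815682 + 5700035
45815682 = 8·5700035 + 215402
5700035 = 26·215402 + 99583
215402 = 2·99583 + 16236
99583 = 6·16236 + 2167
16236 = 7·2167 + 1067
2167 = 2·1067 + 33
1067 = 32·33 + 11
33 = 3·11 + 0
Since gcd = 11 > 1, 45815682 is not a unit mod 326409809.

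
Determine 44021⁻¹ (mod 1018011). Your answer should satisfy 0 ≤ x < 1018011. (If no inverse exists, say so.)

541601

gcd(1018011, 44021) by repeated division:
1018011 = 23·44021 + 5528
44021 = 7·5528 + 5325
5528 = 1·5325 + 203
5325 = 26·203 + 47
203 = 4·47 + 15
47 = 3·15 + 2
15 = 7·2 + 1
2 = 2·1 + 0
Since gcd(44021, 1018011) = 1, back-substitute to write 1 as a combination:
1 = 15 − 7·2
1 = −7·47 + 22·15
1 = 22·203 − 95·47
1 = −95·5325 + 2492·203
1 = 2492·5528 − 2587·5325
1 = −2587·44021 + 20601·5528
1 = 20601·1018011 − 476410·44021
Thus 44021·(-476410) ≡ 1 (mod 1018011); reducing, -476410 mod 1018011 = 541601.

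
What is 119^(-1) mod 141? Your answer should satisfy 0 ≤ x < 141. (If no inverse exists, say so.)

32

Apply the Euclidean algorithm to 141 and 119:
141 = 1*119 + 22
119 = 5*22 + 9
22 = 2*9 + 4
9 = 2*4 + 1
4 = 4*1 + 0
gcd = 1, so the inverse exists. Back-substitute:
1 = 9 − 2·4
1 = −2·22 + 5·9
1 = 5·119 − 27·22
1 = −27·141 + 32·119
So 119·32 ≡ 1 (mod 141).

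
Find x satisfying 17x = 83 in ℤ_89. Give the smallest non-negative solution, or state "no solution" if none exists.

First find gcd(17, 89):
89 = 5×17 + 4
17 = 4×4 + 1
4 = 4×1 + 0
gcd = 1, so a unique solution mod 89 exists.
Back-substitute for the Bézout coefficients:
1 = 17 − 4·4
1 = −4·89 + 21·17
So 17·(21) ≡ 1 (mod 89), giving 17⁻¹ ≡ 21.
x ≡ 17⁻¹·83 ≡ 21·83 ≡ 52 (mod 89).

52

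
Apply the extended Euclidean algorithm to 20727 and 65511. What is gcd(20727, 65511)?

9

Euclidean algorithm:
65511 = 3·20727 + 3330
20727 = 6·3330 + 747
3330 = 4·747 + 342
747 = 2·342 + 63
342 = 5·63 + 27
63 = 2·27 + 9
27 = 3·9 + 0
gcd(20727, 65511) = 9.
Back-substituting:
9 = 63 − 2·27
9 = −2·342 + 11·63
9 = 11·747 − 24·342
9 = −24·3330 + 107·747
9 = 107·20727 − 666·3330
9 = −666·65511 + 2105·20727
So 9 = (-666)·65511 + (2105)·20727.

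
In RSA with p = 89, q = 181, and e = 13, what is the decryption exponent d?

φ(n) = (p−1)(q−1) = 88·180 = 15840.
Need d with 13·d ≡ 1 (mod 15840). Apply the extended Euclidean algorithm:
15840 = 1218·13 + 6
13 = 2·6 + 1
6 = 6·1 + 0
Back-substitute:
1 = 13 − 2·6
1 = −2·15840 + 2437·13
So 13·2437 ≡ 1 (mod 15840), hence d = 2437.

2437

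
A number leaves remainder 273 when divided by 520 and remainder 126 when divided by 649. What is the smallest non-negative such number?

157833

Write x = 273 + 520·k. Then 520·k ≡ 126 − 273 ≡ 502 (mod 649).
Need 520⁻¹ mod 649. Extended Euclid on (649, 520):
649 = 1·520 + 129
520 = 4·129 + 4
129 = 32·4 + 1
4 = 4·1 + 0
Back-substitute:
1 = 129 − 32·4
1 = −32·520 + 129·129
1 = 129·649 − 161·520
520⁻¹ ≡ 488 (mod 649), so k ≡ 488·502 ≡ 303 (mod 649).
x = 273 + 520·303 = 157833.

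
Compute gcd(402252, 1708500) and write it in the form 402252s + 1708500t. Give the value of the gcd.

Apply Euclid's algorithm to 1708500 and 402252:
1708500 = 4*402252 + 99492
402252 = 4*99492 + 4284
99492 = 23*4284 + 960
4284 = 4*960 + 444
960 = 2*444 + 72
444 = 6*72 + 12
72 = 6*12 + 0
gcd(402252, 1708500) = 12.
Express as a combination:
12 = 444 − 6·72
12 = −6·960 + 13·444
12 = 13·4284 − 58·960
12 = −58·99492 + 1347·4284
12 = 1347·402252 − 5446·99492
12 = −5446·1708500 + 23131·402252
So 12 = (-5446)·1708500 + (23131)·402252.

12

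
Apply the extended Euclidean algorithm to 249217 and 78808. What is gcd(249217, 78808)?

Apply Euclid's algorithm to 249217 and 78808:
249217 = 3×78808 + 12793
78808 = 6×12793 + 2050
12793 = 6×2050 + 493
2050 = 4×493 + 78
493 = 6×78 + 25
78 = 3×25 + 3
25 = 8×3 + 1
3 = 3×1 + 0
gcd(249217, 78808) = 1.
Express as a combination:
1 = 25 − 8·3
1 = −8·78 + 25·25
1 = 25·493 − 158·78
1 = −158·2050 + 657·493
1 = 657·12793 − 4100·2050
1 = −4100·78808 + 25257·12793
1 = 25257·249217 − 79871·78808
So 1 = (25257)·249217 + (-79871)·78808.

1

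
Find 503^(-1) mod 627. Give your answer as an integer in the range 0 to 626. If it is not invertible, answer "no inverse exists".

359

Run Euclid on (627, 503):
627 = 1*503 + 124
503 = 4*124 + 7
124 = 17*7 + 5
7 = 1*5 + 2
5 = 2*2 + 1
2 = 2*1 + 0
Since gcd(503, 627) = 1, back-substitute to write 1 as a combination:
1 = 5 − 2·2
1 = −2·7 + 3·5
1 = 3·124 − 53·7
1 = −53·503 + 215·124
1 = 215·627 − 268·503
Hence 503⁻¹ ≡ -268 ≡ 359 (mod 627).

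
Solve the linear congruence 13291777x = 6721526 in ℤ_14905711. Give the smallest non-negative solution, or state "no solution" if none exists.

First find gcd(13291777, 14905711):
14905711 = 1·13291777 + 1613934
13291777 = 8·1613934 + 380305
1613934 = 4·380305 + 92714
380305 = 4·92714 + 9449
92714 = 9·9449 + 7673
9449 = 1·7673 + 1776
7673 = 4·1776 + 569
1776 = 3·569 + 69
569 = 8·69 + 17
69 = 4·17 + 1
17 = 17·1 + 0
gcd = 1, so a unique solution mod 14905711 exists.
Back-substitute for the Bézout coefficients:
1 = 69 − 4·17
1 = −4·569 + 33·69
1 = 33·1776 − 103·569
1 = −103·7673 + 445·1776
1 = 445·9449 − 548·7673
1 = −548·92714 + 5377·9449
1 = 5377·380305 − 22056·92714
1 = −22056·1613934 + 93601·380305
1 = 93601·13291777 − 770864·1613934
1 = −770864·14905711 + 864465·13291777
So 13291777·(864465) ≡ 1 (mod 14905711), giving 13291777⁻¹ ≡ 864465.
x ≡ 13291777⁻¹·6721526 ≡ 864465·6721526 ≡ 9522992 (mod 14905711).

9522992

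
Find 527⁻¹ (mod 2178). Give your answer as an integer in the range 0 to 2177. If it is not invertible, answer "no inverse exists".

Extended Euclidean algorithm:
2178 = 4×527 + 70
527 = 7×70 + 37
70 = 1×37 + 33
37 = 1×33 + 4
33 = 8×4 + 1
4 = 4×1 + 0
Since gcd(527, 2178) = 1, back-substitute to write 1 as a combination:
1 = 33 − 8·4
1 = −8·37 + 9·33
1 = 9·70 − 17·37
1 = −17·527 + 128·70
1 = 128·2178 − 529·527
So 527·(-529) ≡ 1 (mod 2178), and -529 ≡ 1649 (mod 2178).

1649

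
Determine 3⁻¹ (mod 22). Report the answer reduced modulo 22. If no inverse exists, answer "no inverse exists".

Extended Euclidean algorithm:
22 = 7×3 + 1
3 = 3×1 + 0
Since gcd(3, 22) = 1, back-substitute to write 1 as a combination:
1 = 22 − 7·3
Thus 3·(-7) ≡ 1 (mod 22); reducing, -7 mod 22 = 15.

15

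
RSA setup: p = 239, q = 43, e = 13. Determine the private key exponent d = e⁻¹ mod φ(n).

769

φ(n) = (p−1)(q−1) = 238·42 = 9996.
Need d with 13·d ≡ 1 (mod 9996). Apply the extended Euclidean algorithm:
9996 = 768·13 + 12
13 = 1·12 + 1
12 = 12·1 + 0
Back-substitute:
1 = 13 − 12
1 = −9996 + 769·13
So 13·769 ≡ 1 (mod 9996), hence d = 769.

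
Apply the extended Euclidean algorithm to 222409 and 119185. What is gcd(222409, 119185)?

11

Repeated division:
222409 = 1·119185 + 103224
119185 = 1·103224 + 15961
103224 = 6·15961 + 7458
15961 = 2·7458 + 1045
7458 = 7·1045 + 143
1045 = 7·143 + 44
143 = 3·44 + 11
44 = 4·11 + 0
gcd(222409, 119185) = 11.
Working backward:
11 = 143 − 3·44
11 = −3·1045 + 22·143
11 = 22·7458 − 157·1045
11 = −157·15961 + 336·7458
11 = 336·103224 − 2173·15961
11 = −2173·119185 + 2509·103224
11 = 2509·222409 − 4682·119185
So 11 = (2509)·222409 + (-4682)·119185.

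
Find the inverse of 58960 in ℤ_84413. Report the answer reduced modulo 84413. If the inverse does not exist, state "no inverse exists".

Apply the Euclidean algorithm to 84413 and 58960:
84413 = 1×58960 + 25453
58960 = 2×25453 + 8054
25453 = 3×8054 + 1291
8054 = 6×1291 + 308
1291 = 4×308 + 59
308 = 5×59 + 13
59 = 4×13 + 7
13 = 1×7 + 6
7 = 1×6 + 1
6 = 6×1 + 0
The gcd is 1. Working backward:
1 = 7 − 6
1 = −13 + 2·7
1 = 2·59 − 9·13
1 = −9·308 + 47·59
1 = 47·1291 − 197·308
1 = −197·8054 + 1229·1291
1 = 1229·25453 − 3884·8054
1 = −3884·58960 + 8997·25453
1 = 8997·84413 − 12881·58960
So 58960·(-12881) ≡ 1 (mod 84413), and -12881 ≡ 71532 (mod 84413).

71532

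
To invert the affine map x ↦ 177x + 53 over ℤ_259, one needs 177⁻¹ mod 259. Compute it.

Apply the Euclidean algorithm to 259 and 177:
259 = 1×177 + 82
177 = 2×82 + 13
82 = 6×13 + 4
13 = 3×4 + 1
4 = 4×1 + 0
Since gcd(177, 259) = 1, back-substitute to write 1 as a combination:
1 = 13 − 3·4
1 = −3·82 + 19·13
1 = 19·177 − 41·82
1 = −41·259 + 60·177
So 177·60 ≡ 1 (mod 259).

60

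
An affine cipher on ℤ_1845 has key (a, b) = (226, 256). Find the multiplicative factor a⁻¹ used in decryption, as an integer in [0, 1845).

1396

gcd(1845, 226) by repeated division:
1845 = 8·226 + 37
226 = 6·37 + 4
37 = 9·4 + 1
4 = 4·1 + 0
gcd = 1, so the inverse exists. Back-substitute:
1 = 37 − 9·4
1 = −9·226 + 55·37
1 = 55·1845 − 449·226
So 226·(-449) ≡ 1 (mod 1845), and -449 ≡ 1396 (mod 1845).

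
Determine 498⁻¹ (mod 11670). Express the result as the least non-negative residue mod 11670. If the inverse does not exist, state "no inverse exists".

Compute gcd(498, 11670):
11670 = 23×498 + 216
498 = 2×216 + 66
216 = 3×66 + 18
66 = 3×18 + 12
18 = 1×12 + 6
12 = 2×6 + 0
gcd(498, 11670) = 6 ≠ 1, so 498 has no multiplicative inverse modulo 11670.

no inverse exists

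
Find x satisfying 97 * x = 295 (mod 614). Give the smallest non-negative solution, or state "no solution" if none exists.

First find gcd(97, 614):
614 = 6×97 + 32
97 = 3×32 + 1
32 = 32×1 + 0
gcd = 1, so a unique solution mod 614 exists.
Back-substitute for the Bézout coefficients:
1 = 97 − 3·32
1 = −3·614 + 19·97
So 97·(19) ≡ 1 (mod 614), giving 97⁻¹ ≡ 19.
x ≡ 97⁻¹·295 ≡ 19·295 ≡ 79 (mod 614).

79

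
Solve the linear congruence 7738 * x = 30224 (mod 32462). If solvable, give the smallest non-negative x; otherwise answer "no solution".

First find gcd(7738, 32462):
32462 = 4·7738 + 1510
7738 = 5·1510 + 188
1510 = 8·188 + 6
188 = 31·6 + 2
6 = 3·2 + 0
gcd = 2 and 2 | 30224, so solutions exist. Divide through by 2: 3869x ≡ 15112 (mod 16231).
Now find 3869⁻¹ mod 16231:
16231 = 4·3869 + 755
3869 = 5·755 + 94
755 = 8·94 + 3
94 = 31·3 + 1
3 = 3·1 + 0
Back-substitute:
1 = 94 − 31·3
1 = −31·755 + 249·94
1 = 249·3869 − 1276·755
1 = −1276·16231 + 5353·3869
So 3869⁻¹ ≡ 5353 (mod 16231).
Then x ≡ 5353·15112 ≡ 15463 (mod 16231); the smallest non-negative solution is x = 15463.

15463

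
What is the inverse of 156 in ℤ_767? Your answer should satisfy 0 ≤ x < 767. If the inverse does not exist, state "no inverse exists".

no inverse exists

Compute gcd(156, 767):
767 = 4·156 + 143
156 = 1·143 + 13
143 = 11·13 + 0
gcd(156, 767) = 13 ≠ 1, so 156 has no multiplicative inverse modulo 767.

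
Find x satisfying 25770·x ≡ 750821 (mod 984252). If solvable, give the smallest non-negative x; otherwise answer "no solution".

no solution

gcd(25770, 984252):
984252 = 38·25770 + 4992
25770 = 5·4992 + 810
4992 = 6·810 + 132
810 = 6·132 + 18
132 = 7·18 + 6
18 = 3·6 + 0
gcd = 6, but 6 ∤ 750821, so the congruence has no solution.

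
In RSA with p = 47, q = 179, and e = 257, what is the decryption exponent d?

1593

φ(n) = (p−1)(q−1) = 46·178 = 8188.
Need d with 257·d ≡ 1 (mod 8188). Apply the extended Euclidean algorithm:
8188 = 31×257 + 221
257 = 1×221 + 36
221 = 6×36 + 5
36 = 7×5 + 1
5 = 5×1 + 0
Back-substitute:
1 = 36 − 7·5
1 = −7·221 + 43·36
1 = 43·257 − 50·221
1 = −50·8188 + 1593·257
So 257·1593 ≡ 1 (mod 8188), hence d = 1593.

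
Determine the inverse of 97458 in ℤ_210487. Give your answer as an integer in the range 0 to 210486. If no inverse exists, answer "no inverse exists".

Apply the Euclidean algorithm to 210487 and 97458:
210487 = 2·97458 + 15571
97458 = 6·15571 + 4032
15571 = 3·4032 + 3475
4032 = 1·3475 + 557
3475 = 6·557 + 133
557 = 4·133 + 25
133 = 5·25 + 8
25 = 3·8 + 1
8 = 8·1 + 0
The gcd is 1. Working backward:
1 = 25 − 3·8
1 = −3·133 + 16·25
1 = 16·557 − 67·133
1 = −67·3475 + 418·557
1 = 418·4032 − 485·3475
1 = −485·15571 + 1873·4032
1 = 1873·97458 − 11723·15571
1 = −11723·210487 + 25319·97458
So 97458·25319 ≡ 1 (mod 210487).

25319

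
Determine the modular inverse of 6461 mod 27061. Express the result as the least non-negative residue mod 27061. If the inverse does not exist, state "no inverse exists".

Extended Euclidean algorithm:
27061 = 4×6461 + 1217
6461 = 5×1217 + 376
1217 = 3×376 + 89
376 = 4×89 + 20
89 = 4×20 + 9
20 = 2×9 + 2
9 = 4×2 + 1
2 = 2×1 + 0
The gcd is 1. Working backward:
1 = 9 − 4·2
1 = −4·20 + 9·9
1 = 9·89 − 40·20
1 = −40·376 + 169·89
1 = 169·1217 − 547·376
1 = −547·6461 + 2904·1217
1 = 2904·27061 − 12163·6461
Hence 6461⁻¹ ≡ -12163 ≡ 14898 (mod 27061).

14898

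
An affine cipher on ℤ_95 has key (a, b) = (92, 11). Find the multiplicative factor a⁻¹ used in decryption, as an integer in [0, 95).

Run Euclid on (95, 92):
95 = 1*92 + 3
92 = 30*3 + 2
3 = 1*2 + 1
2 = 2*1 + 0
Since gcd(92, 95) = 1, back-substitute to write 1 as a combination:
1 = 3 − 2
1 = −92 + 31·3
1 = 31·95 − 32·92
Hence 92⁻¹ ≡ -32 ≡ 63 (mod 95).

63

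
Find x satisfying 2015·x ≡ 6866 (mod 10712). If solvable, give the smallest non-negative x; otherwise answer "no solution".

no solution

gcd(2015, 10712):
10712 = 5*2015 + 637
2015 = 3*637 + 104
637 = 6*104 + 13
104 = 8*13 + 0
gcd = 13, but 13 ∤ 6866, so the congruence has no solution.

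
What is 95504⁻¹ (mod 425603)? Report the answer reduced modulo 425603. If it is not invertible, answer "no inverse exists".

Extended Euclidean algorithm:
425603 = 4×95504 + 43587
95504 = 2×43587 + 8330
43587 = 5×8330 + 1937
8330 = 4×1937 + 582
1937 = 3×582 + 191
582 = 3×191 + 9
191 = 21×9 + 2
9 = 4×2 + 1
2 = 2×1 + 0
The gcd is 1. Working backward:
1 = 9 − 4·2
1 = −4·191 + 85·9
1 = 85·582 − 259·191
1 = −259·1937 + 862·582
1 = 862·8330 − 3707·1937
1 = −3707·43587 + 19397·8330
1 = 19397·95504 − 42501·43587
1 = −42501·425603 + 189401·95504
So 95504·189401 ≡ 1 (mod 425603).

189401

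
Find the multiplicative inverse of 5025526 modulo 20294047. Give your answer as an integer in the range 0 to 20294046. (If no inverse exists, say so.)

Extended Euclidean algorithm:
20294047 = 4*5025526 + 191943
5025526 = 26*191943 + 35008
191943 = 5*35008 + 16903
35008 = 2*16903 + 1202
16903 = 14*1202 + 75
1202 = 16*75 + 2
75 = 37*2 + 1
2 = 2*1 + 0
gcd = 1, so the inverse exists. Back-substitute:
1 = 75 − 37·2
1 = −37·1202 + 593·75
1 = 593·16903 − 8339·1202
1 = −8339·35008 + 17271·16903
1 = 17271·191943 − 94694·35008
1 = −94694·5025526 + 2479315·191943
1 = 2479315·20294047 − 10011954·5025526
Hence 5025526⁻¹ ≡ -10011954 ≡ 10282093 (mod 20294047).

10282093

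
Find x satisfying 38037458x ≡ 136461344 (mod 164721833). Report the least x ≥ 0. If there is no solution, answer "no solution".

78719757

First find gcd(38037458, 164721833):
164721833 = 4×38037458 + 12572001
38037458 = 3×12572001 + 321455
12572001 = 39×321455 + 35256
321455 = 9×35256 + 4151
35256 = 8×4151 + 2048
4151 = 2×2048 + 55
2048 = 37×55 + 13
55 = 4×13 + 3
13 = 4×3 + 1
3 = 3×1 + 0
gcd = 1, so a unique solution mod 164721833 exists.
Back-substitute for the Bézout coefficients:
1 = 13 − 4·3
1 = −4·55 + 17·13
1 = 17·2048 − 633·55
1 = −633·4151 + 1283·2048
1 = 1283·35256 − 10897·4151
1 = −10897·321455 + 99356·35256
1 = 99356·12572001 − 3885781·321455
1 = −3885781·38037458 + 11756699·12572001
1 = 11756699·164721833 − 50912577·38037458
So 38037458·(-50912577) ≡ 1 (mod 164721833), giving 38037458⁻¹ ≡ 113809256.
x ≡ 38037458⁻¹·136461344 ≡ 113809256·136461344 ≡ 78719757 (mod 164721833).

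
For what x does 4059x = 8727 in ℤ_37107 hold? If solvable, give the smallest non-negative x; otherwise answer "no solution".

gcd(4059, 37107):
37107 = 9×4059 + 576
4059 = 7×576 + 27
576 = 21×27 + 9
27 = 3×9 + 0
gcd = 9, but 9 ∤ 8727, so the congruence has no solution.

no solution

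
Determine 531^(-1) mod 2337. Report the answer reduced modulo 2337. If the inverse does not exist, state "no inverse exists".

no inverse exists

Compute gcd(531, 2337):
2337 = 4·531 + 213
531 = 2·213 + 105
213 = 2·105 + 3
105 = 35·3 + 0
The gcd is 3, not 1, hence no inverse exists.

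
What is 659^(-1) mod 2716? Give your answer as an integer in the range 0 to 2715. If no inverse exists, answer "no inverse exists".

2003

Run Euclid on (2716, 659):
2716 = 4*659 + 80
659 = 8*80 + 19
80 = 4*19 + 4
19 = 4*4 + 3
4 = 1*3 + 1
3 = 3*1 + 0
The gcd is 1. Working backward:
1 = 4 − 3
1 = −19 + 5·4
1 = 5·80 − 21·19
1 = −21·659 + 173·80
1 = 173·2716 − 713·659
Hence 659⁻¹ ≡ -713 ≡ 2003 (mod 2716).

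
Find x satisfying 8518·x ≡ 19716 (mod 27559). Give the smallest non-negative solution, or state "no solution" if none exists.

First find gcd(8518, 27559):
27559 = 3*8518 + 2005
8518 = 4*2005 + 498
2005 = 4*498 + 13
498 = 38*13 + 4
13 = 3*4 + 1
4 = 4*1 + 0
gcd = 1, so a unique solution mod 27559 exists.
Back-substitute for the Bézout coefficients:
1 = 13 − 3·4
1 = −3·498 + 115·13
1 = 115·2005 − 463·498
1 = −463·8518 + 1967·2005
1 = 1967·27559 − 6364·8518
So 8518·(-6364) ≡ 1 (mod 27559), giving 8518⁻¹ ≡ 21195.
x ≡ 8518⁻¹·19716 ≡ 21195·19716 ≡ 3503 (mod 27559).

3503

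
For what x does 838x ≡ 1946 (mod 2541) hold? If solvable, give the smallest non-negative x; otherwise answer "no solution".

First find gcd(838, 2541):
2541 = 3×838 + 27
838 = 31×27 + 1
27 = 27×1 + 0
gcd = 1, so a unique solution mod 2541 exists.
Back-substitute for the Bézout coefficients:
1 = 838 − 31·27
1 = −31·2541 + 94·838
So 838·(94) ≡ 1 (mod 2541), giving 838⁻¹ ≡ 94.
x ≡ 838⁻¹·1946 ≡ 94·1946 ≡ 2513 (mod 2541).

2513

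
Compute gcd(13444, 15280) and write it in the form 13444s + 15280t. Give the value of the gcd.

4

Repeated division:
15280 = 1·13444 + 1836
13444 = 7·1836 + 592
1836 = 3·592 + 60
592 = 9·60 + 52
60 = 1·52 + 8
52 = 6·8 + 4
8 = 2·4 + 0
gcd(13444, 15280) = 4.
Express as a combination:
4 = 52 − 6·8
4 = −6·60 + 7·52
4 = 7·592 − 69·60
4 = −69·1836 + 214·592
4 = 214·13444 − 1567·1836
4 = −1567·15280 + 1781·13444
So 4 = (-1567)·15280 + (1781)·13444.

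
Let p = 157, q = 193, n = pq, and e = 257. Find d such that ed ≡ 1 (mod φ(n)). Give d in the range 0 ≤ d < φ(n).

φ(n) = (p−1)(q−1) = 156·192 = 29952.
Need d with 257·d ≡ 1 (mod 29952). Apply the extended Euclidean algorithm:
29952 = 116×257 + 140
257 = 1×140 + 117
140 = 1×117 + 23
117 = 5×23 + 2
23 = 11×2 + 1
2 = 2×1 + 0
Back-substitute:
1 = 23 − 11·2
1 = −11·117 + 56·23
1 = 56·140 − 67·117
1 = −67·257 + 123·140
1 = 123·29952 − 14335·257
So 257·(-14335) ≡ 1 (mod 29952), hence d ≡ -14335 ≡ 15617 (mod 29952).

15617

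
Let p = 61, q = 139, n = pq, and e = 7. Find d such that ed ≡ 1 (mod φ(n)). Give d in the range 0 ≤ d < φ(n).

1183

φ(n) = (p−1)(q−1) = 60·138 = 8280.
Need d with 7·d ≡ 1 (mod 8280). Apply the extended Euclidean algorithm:
8280 = 1182·7 + 6
7 = 1·6 + 1
6 = 6·1 + 0
Back-substitute:
1 = 7 − 6
1 = −8280 + 1183·7
So 7·1183 ≡ 1 (mod 8280), hence d = 1183.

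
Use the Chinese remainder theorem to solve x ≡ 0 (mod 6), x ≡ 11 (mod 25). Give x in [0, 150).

Write x = 0 + 6·k. Then 6·k ≡ 11 − 0 ≡ 11 (mod 25).
Need 6⁻¹ mod 25. Extended Euclid on (25, 6):
25 = 4·6 + 1
6 = 6·1 + 0
Back-substitute:
1 = 25 − 4·6
6⁻¹ ≡ 21 (mod 25), so k ≡ 21·11 ≡ 6 (mod 25).
x = 0 + 6·6 = 36.

36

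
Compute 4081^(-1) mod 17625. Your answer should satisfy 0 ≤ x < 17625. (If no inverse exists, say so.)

5446

Run Euclid on (17625, 4081):
17625 = 4*4081 + 1301
4081 = 3*1301 + 178
1301 = 7*178 + 55
178 = 3*55 + 13
55 = 4*13 + 3
13 = 4*3 + 1
3 = 3*1 + 0
The gcd is 1. Working backward:
1 = 13 − 4·3
1 = −4·55 + 17·13
1 = 17·178 − 55·55
1 = −55·1301 + 402·178
1 = 402·4081 − 1261·1301
1 = −1261·17625 + 5446·4081
So 4081·5446 ≡ 1 (mod 17625).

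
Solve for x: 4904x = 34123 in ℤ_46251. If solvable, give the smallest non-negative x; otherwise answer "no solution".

First find gcd(4904, 46251):
46251 = 9*4904 + 2115
4904 = 2*2115 + 674
2115 = 3*674 + 93
674 = 7*93 + 23
93 = 4*23 + 1
23 = 23*1 + 0
gcd = 1, so a unique solution mod 46251 exists.
Back-substitute for the Bézout coefficients:
1 = 93 − 4·23
1 = −4·674 + 29·93
1 = 29·2115 − 91·674
1 = −91·4904 + 211·2115
1 = 211·46251 − 1990·4904
So 4904·(-1990) ≡ 1 (mod 46251), giving 4904⁻¹ ≡ 44261.
x ≡ 4904⁻¹·34123 ≡ 44261·34123 ≡ 37949 (mod 46251).

37949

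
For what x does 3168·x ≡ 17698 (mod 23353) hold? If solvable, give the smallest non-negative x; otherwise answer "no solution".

gcd(3168, 23353):
23353 = 7*3168 + 1177
3168 = 2*1177 + 814
1177 = 1*814 + 363
814 = 2*363 + 88
363 = 4*88 + 11
88 = 8*11 + 0
gcd = 11, but 11 ∤ 17698, so the congruence has no solution.

no solution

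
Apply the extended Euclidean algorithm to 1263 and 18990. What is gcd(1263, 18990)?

Euclidean algorithm:
18990 = 15×1263 + 45
1263 = 28×45 + 3
45 = 15×3 + 0
gcd(1263, 18990) = 3.
Working backward:
3 = 1263 − 28·45
3 = −28·18990 + 421·1263
So 3 = (-28)·18990 + (421)·1263.

3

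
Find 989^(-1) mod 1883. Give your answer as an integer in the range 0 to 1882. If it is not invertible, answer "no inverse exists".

1110

gcd(1883, 989) by repeated division:
1883 = 1×989 + 894
989 = 1×894 + 95
894 = 9×95 + 39
95 = 2×39 + 17
39 = 2×17 + 5
17 = 3×5 + 2
5 = 2×2 + 1
2 = 2×1 + 0
Since gcd(989, 1883) = 1, back-substitute to write 1 as a combination:
1 = 5 − 2·2
1 = −2·17 + 7·5
1 = 7·39 − 16·17
1 = −16·95 + 39·39
1 = 39·894 − 367·95
1 = −367·989 + 406·894
1 = 406·1883 − 773·989
So 989·(-773) ≡ 1 (mod 1883), and -773 ≡ 1110 (mod 1883).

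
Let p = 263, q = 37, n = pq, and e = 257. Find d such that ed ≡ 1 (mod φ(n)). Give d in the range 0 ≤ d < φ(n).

φ(n) = (p−1)(q−1) = 262·36 = 9432.
Need d with 257·d ≡ 1 (mod 9432). Apply the extended Euclidean algorithm:
9432 = 36*257 + 180
257 = 1*180 + 77
180 = 2*77 + 26
77 = 2*26 + 25
26 = 1*25 + 1
25 = 25*1 + 0
Back-substitute:
1 = 26 − 25
1 = −77 + 3·26
1 = 3·180 − 7·77
1 = −7·257 + 10·180
1 = 10·9432 − 367·257
So 257·(-367) ≡ 1 (mod 9432), hence d ≡ -367 ≡ 9065 (mod 9432).

9065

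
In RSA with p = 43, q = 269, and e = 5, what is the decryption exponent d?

9005

φ(n) = (p−1)(q−1) = 42·268 = 11256.
Need d with 5·d ≡ 1 (mod 11256). Apply the extended Euclidean algorithm:
11256 = 2251·5 + 1
5 = 5·1 + 0
Back-substitute:
1 = 11256 − 2251·5
So 5·(-2251) ≡ 1 (mod 11256), hence d ≡ -2251 ≡ 9005 (mod 11256).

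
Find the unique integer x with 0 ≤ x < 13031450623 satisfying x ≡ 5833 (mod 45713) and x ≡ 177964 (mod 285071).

Write x = 5833 + 45713·k. Then 45713·k ≡ 177964 − 5833 ≡ 172131 (mod 285071).
Need 45713⁻¹ mod 285071. Extended Euclid on (285071, 45713):
285071 = 6×45713 + 10793
45713 = 4×10793 + 2541
10793 = 4×2541 + 629
2541 = 4×629 + 25
629 = 25×25 + 4
25 = 6×4 + 1
4 = 4×1 + 0
Back-substitute:
1 = 25 − 6·4
1 = −6·629 + 151·25
1 = 151·2541 − 610·629
1 = −610·10793 + 2591·2541
1 = 2591·45713 − 10974·10793
1 = −10974·285071 + 68435·45713
45713⁻¹ ≡ 68435 (mod 285071), so k ≡ 68435·172131 ≡ 81123 (mod 285071).
x = 5833 + 45713·81123 = 3708381532.

3708381532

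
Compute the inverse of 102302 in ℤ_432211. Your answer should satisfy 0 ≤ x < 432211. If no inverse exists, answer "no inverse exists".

97573

gcd(432211, 102302) by repeated division:
432211 = 4*102302 + 23003
102302 = 4*23003 + 10290
23003 = 2*10290 + 2423
10290 = 4*2423 + 598
2423 = 4*598 + 31
598 = 19*31 + 9
31 = 3*9 + 4
9 = 2*4 + 1
4 = 4*1 + 0
gcd = 1, so the inverse exists. Back-substitute:
1 = 9 − 2·4
1 = −2·31 + 7·9
1 = 7·598 − 135·31
1 = −135·2423 + 547·598
1 = 547·10290 − 2323·2423
1 = −2323·23003 + 5193·10290
1 = 5193·102302 − 23095·23003
1 = −23095·432211 + 97573·102302
So 102302·97573 ≡ 1 (mod 432211).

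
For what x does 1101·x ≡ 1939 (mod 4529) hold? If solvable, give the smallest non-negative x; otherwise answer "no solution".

1351

First find gcd(1101, 4529):
4529 = 4×1101 + 125
1101 = 8×125 + 101
125 = 1×101 + 24
101 = 4×24 + 5
24 = 4×5 + 4
5 = 1×4 + 1
4 = 4×1 + 0
gcd = 1, so a unique solution mod 4529 exists.
Back-substitute for the Bézout coefficients:
1 = 5 − 4
1 = −24 + 5·5
1 = 5·101 − 21·24
1 = −21·125 + 26·101
1 = 26·1101 − 229·125
1 = −229·4529 + 942·1101
So 1101·(942) ≡ 1 (mod 4529), giving 1101⁻¹ ≡ 942.
x ≡ 1101⁻¹·1939 ≡ 942·1939 ≡ 1351 (mod 4529).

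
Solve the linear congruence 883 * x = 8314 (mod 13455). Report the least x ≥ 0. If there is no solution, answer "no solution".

First find gcd(883, 13455):
13455 = 15×883 + 210
883 = 4×210 + 43
210 = 4×43 + 38
43 = 1×38 + 5
38 = 7×5 + 3
5 = 1×3 + 2
3 = 1×2 + 1
2 = 2×1 + 0
gcd = 1, so a unique solution mod 13455 exists.
Back-substitute for the Bézout coefficients:
1 = 3 − 2
1 = −5 + 2·3
1 = 2·38 − 15·5
1 = −15·43 + 17·38
1 = 17·210 − 83·43
1 = −83·883 + 349·210
1 = 349·13455 − 5318·883
So 883·(-5318) ≡ 1 (mod 13455), giving 883⁻¹ ≡ 8137.
x ≡ 883⁻¹·8314 ≡ 8137·8314 ≡ 12733 (mod 13455).

12733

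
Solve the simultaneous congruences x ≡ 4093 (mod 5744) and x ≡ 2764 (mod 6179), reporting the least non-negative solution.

20337853

Write x = 4093 + 5744·k. Then 5744·k ≡ 2764 − 4093 ≡ 4850 (mod 6179).
Need 5744⁻¹ mod 6179. Extended Euclid on (6179, 5744):
6179 = 1*5744 + 435
5744 = 13*435 + 89
435 = 4*89 + 79
89 = 1*79 + 10
79 = 7*10 + 9
10 = 1*9 + 1
9 = 9*1 + 0
Back-substitute:
1 = 10 − 9
1 = −79 + 8·10
1 = 8·89 − 9·79
1 = −9·435 + 44·89
1 = 44·5744 − 581·435
1 = −581·6179 + 625·5744
5744⁻¹ ≡ 625 (mod 6179), so k ≡ 625·4850 ≡ 3540 (mod 6179).
x = 4093 + 5744·3540 = 20337853.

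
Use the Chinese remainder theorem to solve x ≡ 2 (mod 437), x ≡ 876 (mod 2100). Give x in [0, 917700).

876

Write x = 2 + 437·k. Then 437·k ≡ 876 − 2 ≡ 874 (mod 2100).
Need 437⁻¹ mod 2100. Extended Euclid on (2100, 437):
2100 = 4·437 + 352
437 = 1·352 + 85
352 = 4·85 + 12
85 = 7·12 + 1
12 = 12·1 + 0
Back-substitute:
1 = 85 − 7·12
1 = −7·352 + 29·85
1 = 29·437 − 36·352
1 = −36·2100 + 173·437
437⁻¹ ≡ 173 (mod 2100), so k ≡ 173·874 ≡ 2 (mod 2100).
x = 2 + 437·2 = 876.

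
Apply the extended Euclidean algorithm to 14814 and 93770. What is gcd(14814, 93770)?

Euclidean algorithm:
93770 = 6×14814 + 4886
14814 = 3×4886 + 156
4886 = 31×156 + 50
156 = 3×50 + 6
50 = 8×6 + 2
6 = 3×2 + 0
gcd(14814, 93770) = 2.
Back-substituting:
2 = 50 − 8·6
2 = −8·156 + 25·50
2 = 25·4886 − 783·156
2 = −783·14814 + 2374·4886
2 = 2374·93770 − 15027·14814
So 2 = (2374)·93770 + (-15027)·14814.

2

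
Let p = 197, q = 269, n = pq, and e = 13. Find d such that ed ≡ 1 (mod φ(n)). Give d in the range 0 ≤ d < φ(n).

32325

φ(n) = (p−1)(q−1) = 196·268 = 52528.
Need d with 13·d ≡ 1 (mod 52528). Apply the extended Euclidean algorithm:
52528 = 4040×13 + 8
13 = 1×8 + 5
8 = 1×5 + 3
5 = 1×3 + 2
3 = 1×2 + 1
2 = 2×1 + 0
Back-substitute:
1 = 3 − 2
1 = −5 + 2·3
1 = 2·8 − 3·5
1 = −3·13 + 5·8
1 = 5·52528 − 20203·13
So 13·(-20203) ≡ 1 (mod 52528), hence d ≡ -20203 ≡ 32325 (mod 52528).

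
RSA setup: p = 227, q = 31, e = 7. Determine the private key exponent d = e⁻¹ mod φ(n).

4843

φ(n) = (p−1)(q−1) = 226·30 = 6780.
Need d with 7·d ≡ 1 (mod 6780). Apply the extended Euclidean algorithm:
6780 = 968·7 + 4
7 = 1·4 + 3
4 = 1·3 + 1
3 = 3·1 + 0
Back-substitute:
1 = 4 − 3
1 = −7 + 2·4
1 = 2·6780 − 1937·7
So 7·(-1937) ≡ 1 (mod 6780), hence d ≡ -1937 ≡ 4843 (mod 6780).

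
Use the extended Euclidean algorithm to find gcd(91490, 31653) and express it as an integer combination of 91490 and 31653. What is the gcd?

1

Euclidean algorithm:
91490 = 2×31653 + 28184
31653 = 1×28184 + 3469
28184 = 8×3469 + 432
3469 = 8×432 + 13
432 = 33×13 + 3
13 = 4×3 + 1
3 = 3×1 + 0
gcd(91490, 31653) = 1.
Back-substituting:
1 = 13 − 4·3
1 = −4·432 + 133·13
1 = 133·3469 − 1068·432
1 = −1068·28184 + 8677·3469
1 = 8677·31653 − 9745·28184
1 = −9745·91490 + 28167·31653
So 1 = (-9745)·91490 + (28167)·31653.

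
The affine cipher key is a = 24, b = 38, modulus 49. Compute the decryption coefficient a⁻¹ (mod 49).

Apply the Euclidean algorithm to 49 and 24:
49 = 2*24 + 1
24 = 24*1 + 0
The gcd is 1. Working backward:
1 = 49 − 2·24
Thus 24·(-2) ≡ 1 (mod 49); reducing, -2 mod 49 = 47.

47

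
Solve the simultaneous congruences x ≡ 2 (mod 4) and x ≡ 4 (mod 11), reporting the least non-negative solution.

26

Write x = 2 + 4·k. Then 4·k ≡ 4 − 2 ≡ 2 (mod 11).
Need 4⁻¹ mod 11. Extended Euclid on (11, 4):
11 = 2×4 + 3
4 = 1×3 + 1
3 = 3×1 + 0
Back-substitute:
1 = 4 − 3
1 = −11 + 3·4
4⁻¹ ≡ 3 (mod 11), so k ≡ 3·2 ≡ 6 (mod 11).
x = 2 + 4·6 = 26.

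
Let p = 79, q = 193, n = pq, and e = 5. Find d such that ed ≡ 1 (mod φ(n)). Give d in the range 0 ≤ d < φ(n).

φ(n) = (p−1)(q−1) = 78·192 = 14976.
Need d with 5·d ≡ 1 (mod 14976). Apply the extended Euclidean algorithm:
14976 = 2995*5 + 1
5 = 5*1 + 0
Back-substitute:
1 = 14976 − 2995·5
So 5·(-2995) ≡ 1 (mod 14976), hence d ≡ -2995 ≡ 11981 (mod 14976).

11981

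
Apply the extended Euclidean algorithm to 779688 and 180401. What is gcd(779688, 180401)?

13

Euclidean algorithm:
779688 = 4×180401 + 58084
180401 = 3×58084 + 6149
58084 = 9×6149 + 2743
6149 = 2×2743 + 663
2743 = 4×663 + 91
663 = 7×91 + 26
91 = 3×26 + 13
26 = 2×13 + 0
gcd(779688, 180401) = 13.
Back-substituting:
13 = 91 − 3·26
13 = −3·663 + 22·91
13 = 22·2743 − 91·663
13 = −91·6149 + 204·2743
13 = 204·58084 − 1927·6149
13 = −1927·180401 + 5985·58084
13 = 5985·779688 − 25867·180401
So 13 = (5985)·779688 + (-25867)·180401.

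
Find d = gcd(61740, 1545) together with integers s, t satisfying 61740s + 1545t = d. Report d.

15

Repeated division:
61740 = 39·1545 + 1485
1545 = 1·1485 + 60
1485 = 24·60 + 45
60 = 1·45 + 15
45 = 3·15 + 0
gcd(61740, 1545) = 15.
Back-substituting:
15 = 60 − 45
15 = −1485 + 25·60
15 = 25·1545 − 26·1485
15 = −26·61740 + 1039·1545
So 15 = (-26)·61740 + (1039)·1545.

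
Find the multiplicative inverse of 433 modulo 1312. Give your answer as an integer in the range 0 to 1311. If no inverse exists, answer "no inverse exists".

gcd(1312, 433) by repeated division:
1312 = 3·433 + 13
433 = 33·13 + 4
13 = 3·4 + 1
4 = 4·1 + 0
The gcd is 1. Working backward:
1 = 13 − 3·4
1 = −3·433 + 100·13
1 = 100·1312 − 303·433
Hence 433⁻¹ ≡ -303 ≡ 1009 (mod 1312).

1009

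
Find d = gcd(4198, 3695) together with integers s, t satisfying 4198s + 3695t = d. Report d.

Euclidean algorithm:
4198 = 1×3695 + 503
3695 = 7×503 + 174
503 = 2×174 + 155
174 = 1×155 + 19
155 = 8×19 + 3
19 = 6×3 + 1
3 = 3×1 + 0
gcd(4198, 3695) = 1.
Express as a combination:
1 = 19 − 6·3
1 = −6·155 + 49·19
1 = 49·174 − 55·155
1 = −55·503 + 159·174
1 = 159·3695 − 1168·503
1 = −1168·4198 + 1327·3695
So 1 = (-1168)·4198 + (1327)·3695.

1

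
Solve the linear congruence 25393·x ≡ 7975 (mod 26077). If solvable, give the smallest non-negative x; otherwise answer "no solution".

First find gcd(25393, 26077):
26077 = 1×25393 + 684
25393 = 37×684 + 85
684 = 8×85 + 4
85 = 21×4 + 1
4 = 4×1 + 0
gcd = 1, so a unique solution mod 26077 exists.
Back-substitute for the Bézout coefficients:
1 = 85 − 21·4
1 = −21·684 + 169·85
1 = 169·25393 − 6274·684
1 = −6274·26077 + 6443·25393
So 25393·(6443) ≡ 1 (mod 26077), giving 25393⁻¹ ≡ 6443.
x ≡ 25393⁻¹·7975 ≡ 6443·7975 ≡ 11235 (mod 26077).

11235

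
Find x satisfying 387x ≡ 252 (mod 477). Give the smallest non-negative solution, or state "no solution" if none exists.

First find gcd(387, 477):
477 = 1*387 + 90
387 = 4*90 + 27
90 = 3*27 + 9
27 = 3*9 + 0
gcd = 9 and 9 | 252, so solutions exist. Divide through by 9: 43x ≡ 28 (mod 53).
Now find 43⁻¹ mod 53:
53 = 1×43 + 10
43 = 4×10 + 3
10 = 3×3 + 1
3 = 3×1 + 0
Back-substitute:
1 = 10 − 3·3
1 = −3·43 + 13·10
1 = 13·53 − 16·43
So 43·(-16) ≡ 1 (mod 53), i.e. 43⁻¹ ≡ 37.
Then x ≡ 37·28 ≡ 29 (mod 53); the smallest non-negative solution is x = 29.

29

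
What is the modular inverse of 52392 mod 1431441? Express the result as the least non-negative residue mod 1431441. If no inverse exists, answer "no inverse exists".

Compute gcd(52392, 1431441):
1431441 = 27*52392 + 16857
52392 = 3*16857 + 1821
16857 = 9*1821 + 468
1821 = 3*468 + 417
468 = 1*417 + 51
417 = 8*51 + 9
51 = 5*9 + 6
9 = 1*6 + 3
6 = 2*3 + 0
The gcd is 3, not 1, hence no inverse exists.

no inverse exists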